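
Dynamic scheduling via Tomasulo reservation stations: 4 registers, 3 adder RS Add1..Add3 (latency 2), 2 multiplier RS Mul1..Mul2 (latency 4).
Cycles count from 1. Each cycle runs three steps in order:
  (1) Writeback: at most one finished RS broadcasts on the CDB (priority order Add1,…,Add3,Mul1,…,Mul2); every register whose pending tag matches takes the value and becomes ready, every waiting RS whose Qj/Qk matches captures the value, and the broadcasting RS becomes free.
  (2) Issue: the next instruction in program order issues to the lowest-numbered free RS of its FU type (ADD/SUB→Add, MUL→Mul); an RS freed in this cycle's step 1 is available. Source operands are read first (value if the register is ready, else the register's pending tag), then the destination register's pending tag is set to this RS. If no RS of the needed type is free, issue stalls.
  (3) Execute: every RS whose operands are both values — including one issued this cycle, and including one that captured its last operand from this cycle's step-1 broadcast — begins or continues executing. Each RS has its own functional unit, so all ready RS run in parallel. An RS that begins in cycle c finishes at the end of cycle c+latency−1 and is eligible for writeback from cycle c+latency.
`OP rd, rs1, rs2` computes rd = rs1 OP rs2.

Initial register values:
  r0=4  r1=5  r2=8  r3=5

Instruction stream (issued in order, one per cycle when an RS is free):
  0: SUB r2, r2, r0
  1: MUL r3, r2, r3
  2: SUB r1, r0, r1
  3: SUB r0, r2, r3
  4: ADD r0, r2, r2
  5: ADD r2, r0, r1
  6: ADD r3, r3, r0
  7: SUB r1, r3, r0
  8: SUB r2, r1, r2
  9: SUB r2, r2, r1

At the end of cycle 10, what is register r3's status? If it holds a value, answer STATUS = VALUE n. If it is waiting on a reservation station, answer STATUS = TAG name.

  c1: issue SUB r2<-Add1  regs: r0:4,r1:5,r2:Add1,r3:5
  c2: issue MUL r3<-Mul1  regs: r0:4,r1:5,r2:Add1,r3:Mul1
  c3: CDB Add1=4; issue SUB r1<-Add1  regs: r0:4,r1:Add1,r2:4,r3:Mul1
  c4: issue SUB r0<-Add2  regs: r0:Add2,r1:Add1,r2:4,r3:Mul1
  c5: CDB Add1=-1; issue ADD r0<-Add1  regs: r0:Add1,r1:-1,r2:4,r3:Mul1
  c6: issue ADD r2<-Add3  regs: r0:Add1,r1:-1,r2:Add3,r3:Mul1
  c7: CDB Add1=8; issue ADD r3<-Add1  regs: r0:8,r1:-1,r2:Add3,r3:Add1
  c8: CDB Mul1=20; stall  regs: r0:8,r1:-1,r2:Add3,r3:Add1
  c9: CDB Add3=7; issue SUB r1<-Add3  regs: r0:8,r1:Add3,r2:7,r3:Add1
  c10: CDB Add1=28; issue SUB r2<-Add1  regs: r0:8,r1:Add3,r2:Add1,r3:28

STATUS = VALUE 28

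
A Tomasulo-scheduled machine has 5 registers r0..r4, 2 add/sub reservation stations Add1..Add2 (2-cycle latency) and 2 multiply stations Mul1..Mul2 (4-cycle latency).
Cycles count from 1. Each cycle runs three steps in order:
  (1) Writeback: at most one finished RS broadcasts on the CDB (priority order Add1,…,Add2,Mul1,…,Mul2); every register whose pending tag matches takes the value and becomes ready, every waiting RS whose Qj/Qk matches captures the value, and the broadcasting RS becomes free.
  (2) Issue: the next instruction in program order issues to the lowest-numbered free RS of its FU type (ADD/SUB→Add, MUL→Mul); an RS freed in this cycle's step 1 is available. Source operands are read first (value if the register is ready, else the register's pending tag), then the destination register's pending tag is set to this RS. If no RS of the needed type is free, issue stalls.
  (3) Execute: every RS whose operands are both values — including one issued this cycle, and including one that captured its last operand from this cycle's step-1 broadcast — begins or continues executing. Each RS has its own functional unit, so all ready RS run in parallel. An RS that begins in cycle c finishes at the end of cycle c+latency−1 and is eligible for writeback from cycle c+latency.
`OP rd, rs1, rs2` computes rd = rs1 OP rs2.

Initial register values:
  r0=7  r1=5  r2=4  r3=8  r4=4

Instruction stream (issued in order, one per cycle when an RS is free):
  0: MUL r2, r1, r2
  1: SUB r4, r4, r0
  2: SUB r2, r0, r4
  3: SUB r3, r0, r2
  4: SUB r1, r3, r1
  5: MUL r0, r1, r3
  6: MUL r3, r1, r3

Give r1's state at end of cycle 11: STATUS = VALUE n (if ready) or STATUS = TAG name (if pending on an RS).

c1: issue MUL r2<-Mul1 | r0:7,r1:5,r2:Mul1,r3:8,r4:4
c2: issue SUB r4<-Add1 | r0:7,r1:5,r2:Mul1,r3:8,r4:Add1
c3: issue SUB r2<-Add2 | r0:7,r1:5,r2:Add2,r3:8,r4:Add1
c4: CDB Add1=-3; issue SUB r3<-Add1 | r0:7,r1:5,r2:Add2,r3:Add1,r4:-3
c5: CDB Mul1=20; stall | r0:7,r1:5,r2:Add2,r3:Add1,r4:-3
c6: CDB Add2=10; issue SUB r1<-Add2 | r0:7,r1:Add2,r2:10,r3:Add1,r4:-3
c7: issue MUL r0<-Mul1 | r0:Mul1,r1:Add2,r2:10,r3:Add1,r4:-3
c8: CDB Add1=-3; issue MUL r3<-Mul2 | r0:Mul1,r1:Add2,r2:10,r3:Mul2,r4:-3
c9: - | r0:Mul1,r1:Add2,r2:10,r3:Mul2,r4:-3
c10: CDB Add2=-8 | r0:Mul1,r1:-8,r2:10,r3:Mul2,r4:-3
c11: - | r0:Mul1,r1:-8,r2:10,r3:Mul2,r4:-3

STATUS = VALUE -8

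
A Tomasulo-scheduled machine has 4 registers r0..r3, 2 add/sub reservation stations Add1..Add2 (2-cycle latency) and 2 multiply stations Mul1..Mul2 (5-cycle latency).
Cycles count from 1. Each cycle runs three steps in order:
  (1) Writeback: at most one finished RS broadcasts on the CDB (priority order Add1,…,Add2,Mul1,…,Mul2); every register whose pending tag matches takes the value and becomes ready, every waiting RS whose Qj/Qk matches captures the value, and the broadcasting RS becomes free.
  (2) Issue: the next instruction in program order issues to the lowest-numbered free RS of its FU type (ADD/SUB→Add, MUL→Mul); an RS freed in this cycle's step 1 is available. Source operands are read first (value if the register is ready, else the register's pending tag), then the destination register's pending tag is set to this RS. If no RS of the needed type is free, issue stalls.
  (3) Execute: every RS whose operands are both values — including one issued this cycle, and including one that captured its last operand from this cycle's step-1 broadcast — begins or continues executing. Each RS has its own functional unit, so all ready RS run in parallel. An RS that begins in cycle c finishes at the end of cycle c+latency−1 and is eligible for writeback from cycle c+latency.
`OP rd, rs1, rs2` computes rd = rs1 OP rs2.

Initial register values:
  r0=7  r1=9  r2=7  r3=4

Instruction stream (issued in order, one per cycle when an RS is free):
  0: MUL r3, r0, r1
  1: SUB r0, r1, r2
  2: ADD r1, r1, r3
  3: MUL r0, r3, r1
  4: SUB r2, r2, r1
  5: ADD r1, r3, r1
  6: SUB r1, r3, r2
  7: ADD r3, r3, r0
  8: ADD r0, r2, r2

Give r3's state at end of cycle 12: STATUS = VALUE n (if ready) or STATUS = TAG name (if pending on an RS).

c1: issue MUL r3<-Mul1 | r0:7,r1:9,r2:7,r3:Mul1
c2: issue SUB r0<-Add1 | r0:Add1,r1:9,r2:7,r3:Mul1
c3: issue ADD r1<-Add2 | r0:Add1,r1:Add2,r2:7,r3:Mul1
c4: CDB Add1=2; issue MUL r0<-Mul2 | r0:Mul2,r1:Add2,r2:7,r3:Mul1
c5: issue SUB r2<-Add1 | r0:Mul2,r1:Add2,r2:Add1,r3:Mul1
c6: CDB Mul1=63; stall | r0:Mul2,r1:Add2,r2:Add1,r3:63
c7: stall | r0:Mul2,r1:Add2,r2:Add1,r3:63
c8: CDB Add2=72; issue ADD r1<-Add2 | r0:Mul2,r1:Add2,r2:Add1,r3:63
c9: stall | r0:Mul2,r1:Add2,r2:Add1,r3:63
c10: CDB Add1=-65; issue SUB r1<-Add1 | r0:Mul2,r1:Add1,r2:-65,r3:63
c11: CDB Add2=135; issue ADD r3<-Add2 | r0:Mul2,r1:Add1,r2:-65,r3:Add2
c12: CDB Add1=128; issue ADD r0<-Add1 | r0:Add1,r1:128,r2:-65,r3:Add2

STATUS = TAG Add2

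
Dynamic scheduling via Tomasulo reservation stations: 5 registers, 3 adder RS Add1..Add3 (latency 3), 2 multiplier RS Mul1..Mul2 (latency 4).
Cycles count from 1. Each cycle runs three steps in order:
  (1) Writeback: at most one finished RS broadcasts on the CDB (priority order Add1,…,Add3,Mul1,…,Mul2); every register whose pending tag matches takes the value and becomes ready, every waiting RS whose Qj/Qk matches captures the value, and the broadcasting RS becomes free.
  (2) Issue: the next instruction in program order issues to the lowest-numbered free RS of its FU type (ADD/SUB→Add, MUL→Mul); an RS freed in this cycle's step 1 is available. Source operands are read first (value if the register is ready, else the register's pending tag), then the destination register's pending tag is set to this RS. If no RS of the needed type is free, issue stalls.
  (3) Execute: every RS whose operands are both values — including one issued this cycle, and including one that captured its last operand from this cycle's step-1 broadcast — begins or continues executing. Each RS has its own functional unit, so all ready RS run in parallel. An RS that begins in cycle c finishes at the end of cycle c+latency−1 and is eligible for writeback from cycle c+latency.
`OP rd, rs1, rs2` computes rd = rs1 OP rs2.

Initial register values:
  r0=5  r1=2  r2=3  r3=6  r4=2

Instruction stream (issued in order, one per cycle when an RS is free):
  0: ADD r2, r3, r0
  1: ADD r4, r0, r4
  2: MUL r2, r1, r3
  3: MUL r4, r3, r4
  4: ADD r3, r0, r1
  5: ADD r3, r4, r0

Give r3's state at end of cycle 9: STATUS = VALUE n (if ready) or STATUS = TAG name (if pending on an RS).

cycle 1: issue ADD r2<-Add1 // r0:5,r1:2,r2:Add1,r3:6,r4:2
cycle 2: issue ADD r4<-Add2 // r0:5,r1:2,r2:Add1,r3:6,r4:Add2
cycle 3: issue MUL r2<-Mul1 // r0:5,r1:2,r2:Mul1,r3:6,r4:Add2
cycle 4: CDB Add1=11; issue MUL r4<-Mul2 // r0:5,r1:2,r2:Mul1,r3:6,r4:Mul2
cycle 5: CDB Add2=7; issue ADD r3<-Add1 // r0:5,r1:2,r2:Mul1,r3:Add1,r4:Mul2
cycle 6: issue ADD r3<-Add2 // r0:5,r1:2,r2:Mul1,r3:Add2,r4:Mul2
cycle 7: CDB Mul1=12 // r0:5,r1:2,r2:12,r3:Add2,r4:Mul2
cycle 8: CDB Add1=7 // r0:5,r1:2,r2:12,r3:Add2,r4:Mul2
cycle 9: CDB Mul2=42 // r0:5,r1:2,r2:12,r3:Add2,r4:42

STATUS = TAG Add2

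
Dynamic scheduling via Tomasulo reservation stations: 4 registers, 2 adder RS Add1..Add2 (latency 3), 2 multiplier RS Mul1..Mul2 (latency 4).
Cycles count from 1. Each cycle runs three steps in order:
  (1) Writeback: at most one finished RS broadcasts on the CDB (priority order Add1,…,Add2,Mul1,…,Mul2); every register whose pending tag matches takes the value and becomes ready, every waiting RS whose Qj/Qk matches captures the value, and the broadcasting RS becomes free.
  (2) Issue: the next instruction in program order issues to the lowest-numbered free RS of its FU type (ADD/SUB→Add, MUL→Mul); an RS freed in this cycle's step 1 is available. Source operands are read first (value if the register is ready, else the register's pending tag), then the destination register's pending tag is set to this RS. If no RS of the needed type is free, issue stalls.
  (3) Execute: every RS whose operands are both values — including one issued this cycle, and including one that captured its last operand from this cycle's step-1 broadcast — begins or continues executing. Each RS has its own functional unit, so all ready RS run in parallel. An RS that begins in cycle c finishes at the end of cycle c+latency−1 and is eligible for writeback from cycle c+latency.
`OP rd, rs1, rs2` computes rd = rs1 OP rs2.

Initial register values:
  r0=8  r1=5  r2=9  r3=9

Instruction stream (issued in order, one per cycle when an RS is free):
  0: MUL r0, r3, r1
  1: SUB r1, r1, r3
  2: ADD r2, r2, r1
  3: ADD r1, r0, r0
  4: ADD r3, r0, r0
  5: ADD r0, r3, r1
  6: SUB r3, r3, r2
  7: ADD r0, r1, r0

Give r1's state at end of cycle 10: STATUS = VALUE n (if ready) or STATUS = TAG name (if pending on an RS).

STATUS = VALUE 90

c1: issue MUL r0<-Mul1 | r0:Mul1,r1:5,r2:9,r3:9
c2: issue SUB r1<-Add1 | r0:Mul1,r1:Add1,r2:9,r3:9
c3: issue ADD r2<-Add2 | r0:Mul1,r1:Add1,r2:Add2,r3:9
c4: stall | r0:Mul1,r1:Add1,r2:Add2,r3:9
c5: CDB Add1=-4; issue ADD r1<-Add1 | r0:Mul1,r1:Add1,r2:Add2,r3:9
c6: CDB Mul1=45; stall | r0:45,r1:Add1,r2:Add2,r3:9
c7: stall | r0:45,r1:Add1,r2:Add2,r3:9
c8: CDB Add2=5; issue ADD r3<-Add2 | r0:45,r1:Add1,r2:5,r3:Add2
c9: CDB Add1=90; issue ADD r0<-Add1 | r0:Add1,r1:90,r2:5,r3:Add2
c10: stall | r0:Add1,r1:90,r2:5,r3:Add2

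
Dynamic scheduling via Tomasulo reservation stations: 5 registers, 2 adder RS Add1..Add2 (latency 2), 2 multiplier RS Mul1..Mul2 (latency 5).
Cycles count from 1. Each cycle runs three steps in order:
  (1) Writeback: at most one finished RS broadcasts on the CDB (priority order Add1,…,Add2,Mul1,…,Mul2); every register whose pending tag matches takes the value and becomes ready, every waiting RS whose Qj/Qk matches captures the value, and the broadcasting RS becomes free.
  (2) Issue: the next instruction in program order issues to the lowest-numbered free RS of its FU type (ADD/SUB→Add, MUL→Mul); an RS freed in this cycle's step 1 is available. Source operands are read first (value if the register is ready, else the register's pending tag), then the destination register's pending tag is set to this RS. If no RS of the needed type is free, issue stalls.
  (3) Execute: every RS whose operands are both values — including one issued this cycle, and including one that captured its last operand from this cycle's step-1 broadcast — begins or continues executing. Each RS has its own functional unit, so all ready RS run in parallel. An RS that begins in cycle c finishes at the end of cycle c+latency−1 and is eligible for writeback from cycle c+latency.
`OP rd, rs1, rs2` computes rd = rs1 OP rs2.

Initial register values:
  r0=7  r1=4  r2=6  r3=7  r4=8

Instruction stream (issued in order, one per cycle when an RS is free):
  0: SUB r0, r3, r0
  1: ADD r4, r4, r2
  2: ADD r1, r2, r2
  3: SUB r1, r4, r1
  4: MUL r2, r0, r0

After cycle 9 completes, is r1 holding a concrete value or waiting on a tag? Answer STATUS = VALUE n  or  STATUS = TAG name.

STATUS = VALUE 2

cycle 1: issue SUB r0<-Add1 // r0:Add1,r1:4,r2:6,r3:7,r4:8
cycle 2: issue ADD r4<-Add2 // r0:Add1,r1:4,r2:6,r3:7,r4:Add2
cycle 3: CDB Add1=0; issue ADD r1<-Add1 // r0:0,r1:Add1,r2:6,r3:7,r4:Add2
cycle 4: CDB Add2=14; issue SUB r1<-Add2 // r0:0,r1:Add2,r2:6,r3:7,r4:14
cycle 5: CDB Add1=12; issue MUL r2<-Mul1 // r0:0,r1:Add2,r2:Mul1,r3:7,r4:14
cycle 6: - // r0:0,r1:Add2,r2:Mul1,r3:7,r4:14
cycle 7: CDB Add2=2 // r0:0,r1:2,r2:Mul1,r3:7,r4:14
cycle 8: - // r0:0,r1:2,r2:Mul1,r3:7,r4:14
cycle 9: - // r0:0,r1:2,r2:Mul1,r3:7,r4:14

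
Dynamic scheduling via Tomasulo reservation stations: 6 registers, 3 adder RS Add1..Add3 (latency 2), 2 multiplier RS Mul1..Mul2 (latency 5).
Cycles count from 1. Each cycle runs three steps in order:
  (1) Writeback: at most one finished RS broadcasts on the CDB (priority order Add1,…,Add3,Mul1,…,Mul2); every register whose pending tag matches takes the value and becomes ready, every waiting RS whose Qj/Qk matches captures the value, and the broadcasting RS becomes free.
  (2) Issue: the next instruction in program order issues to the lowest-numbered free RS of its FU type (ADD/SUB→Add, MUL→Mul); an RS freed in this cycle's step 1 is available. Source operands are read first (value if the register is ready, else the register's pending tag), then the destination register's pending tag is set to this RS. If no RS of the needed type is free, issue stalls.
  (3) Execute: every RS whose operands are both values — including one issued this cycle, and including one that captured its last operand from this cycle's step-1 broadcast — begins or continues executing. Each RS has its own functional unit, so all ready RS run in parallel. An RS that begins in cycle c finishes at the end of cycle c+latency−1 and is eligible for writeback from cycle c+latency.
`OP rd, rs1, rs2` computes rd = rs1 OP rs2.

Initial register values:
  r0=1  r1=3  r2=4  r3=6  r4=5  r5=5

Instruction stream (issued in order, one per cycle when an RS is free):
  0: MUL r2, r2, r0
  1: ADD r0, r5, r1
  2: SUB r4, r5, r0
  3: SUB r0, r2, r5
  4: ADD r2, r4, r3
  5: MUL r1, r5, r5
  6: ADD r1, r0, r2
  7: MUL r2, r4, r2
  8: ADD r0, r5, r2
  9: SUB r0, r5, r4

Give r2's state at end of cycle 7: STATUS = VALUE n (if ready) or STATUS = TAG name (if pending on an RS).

cycle 1: issue MUL r2<-Mul1 // r0:1,r1:3,r2:Mul1,r3:6,r4:5,r5:5
cycle 2: issue ADD r0<-Add1 // r0:Add1,r1:3,r2:Mul1,r3:6,r4:5,r5:5
cycle 3: issue SUB r4<-Add2 // r0:Add1,r1:3,r2:Mul1,r3:6,r4:Add2,r5:5
cycle 4: CDB Add1=8; issue SUB r0<-Add1 // r0:Add1,r1:3,r2:Mul1,r3:6,r4:Add2,r5:5
cycle 5: issue ADD r2<-Add3 // r0:Add1,r1:3,r2:Add3,r3:6,r4:Add2,r5:5
cycle 6: CDB Add2=-3; issue MUL r1<-Mul2 // r0:Add1,r1:Mul2,r2:Add3,r3:6,r4:-3,r5:5
cycle 7: CDB Mul1=4; issue ADD r1<-Add2 // r0:Add1,r1:Add2,r2:Add3,r3:6,r4:-3,r5:5

STATUS = TAG Add3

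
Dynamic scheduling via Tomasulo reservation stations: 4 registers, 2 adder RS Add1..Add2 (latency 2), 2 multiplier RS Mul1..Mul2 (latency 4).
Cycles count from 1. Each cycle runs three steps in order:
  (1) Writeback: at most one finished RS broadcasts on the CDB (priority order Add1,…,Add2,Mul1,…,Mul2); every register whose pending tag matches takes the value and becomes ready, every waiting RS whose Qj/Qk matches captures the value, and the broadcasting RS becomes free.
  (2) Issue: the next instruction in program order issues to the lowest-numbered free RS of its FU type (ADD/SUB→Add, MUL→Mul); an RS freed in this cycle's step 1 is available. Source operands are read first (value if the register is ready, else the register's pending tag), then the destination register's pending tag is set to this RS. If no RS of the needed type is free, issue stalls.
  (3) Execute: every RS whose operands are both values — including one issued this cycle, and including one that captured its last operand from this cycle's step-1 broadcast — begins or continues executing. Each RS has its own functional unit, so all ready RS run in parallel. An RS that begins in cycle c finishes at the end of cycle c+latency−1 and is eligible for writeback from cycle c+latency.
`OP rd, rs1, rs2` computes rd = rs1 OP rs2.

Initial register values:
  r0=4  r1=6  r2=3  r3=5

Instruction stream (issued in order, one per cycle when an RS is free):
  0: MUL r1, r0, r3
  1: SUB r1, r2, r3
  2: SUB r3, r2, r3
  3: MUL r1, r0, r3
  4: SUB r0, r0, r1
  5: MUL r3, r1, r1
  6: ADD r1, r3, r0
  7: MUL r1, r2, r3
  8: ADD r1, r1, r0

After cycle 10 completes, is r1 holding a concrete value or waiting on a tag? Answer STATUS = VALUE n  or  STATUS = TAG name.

STATUS = TAG Mul2

cycle 1: issue MUL r1<-Mul1 // r0:4,r1:Mul1,r2:3,r3:5
cycle 2: issue SUB r1<-Add1 // r0:4,r1:Add1,r2:3,r3:5
cycle 3: issue SUB r3<-Add2 // r0:4,r1:Add1,r2:3,r3:Add2
cycle 4: CDB Add1=-2; issue MUL r1<-Mul2 // r0:4,r1:Mul2,r2:3,r3:Add2
cycle 5: CDB Add2=-2; issue SUB r0<-Add1 // r0:Add1,r1:Mul2,r2:3,r3:-2
cycle 6: CDB Mul1=20; issue MUL r3<-Mul1 // r0:Add1,r1:Mul2,r2:3,r3:Mul1
cycle 7: issue ADD r1<-Add2 // r0:Add1,r1:Add2,r2:3,r3:Mul1
cycle 8: stall // r0:Add1,r1:Add2,r2:3,r3:Mul1
cycle 9: CDB Mul2=-8; issue MUL r1<-Mul2 // r0:Add1,r1:Mul2,r2:3,r3:Mul1
cycle 10: stall // r0:Add1,r1:Mul2,r2:3,r3:Mul1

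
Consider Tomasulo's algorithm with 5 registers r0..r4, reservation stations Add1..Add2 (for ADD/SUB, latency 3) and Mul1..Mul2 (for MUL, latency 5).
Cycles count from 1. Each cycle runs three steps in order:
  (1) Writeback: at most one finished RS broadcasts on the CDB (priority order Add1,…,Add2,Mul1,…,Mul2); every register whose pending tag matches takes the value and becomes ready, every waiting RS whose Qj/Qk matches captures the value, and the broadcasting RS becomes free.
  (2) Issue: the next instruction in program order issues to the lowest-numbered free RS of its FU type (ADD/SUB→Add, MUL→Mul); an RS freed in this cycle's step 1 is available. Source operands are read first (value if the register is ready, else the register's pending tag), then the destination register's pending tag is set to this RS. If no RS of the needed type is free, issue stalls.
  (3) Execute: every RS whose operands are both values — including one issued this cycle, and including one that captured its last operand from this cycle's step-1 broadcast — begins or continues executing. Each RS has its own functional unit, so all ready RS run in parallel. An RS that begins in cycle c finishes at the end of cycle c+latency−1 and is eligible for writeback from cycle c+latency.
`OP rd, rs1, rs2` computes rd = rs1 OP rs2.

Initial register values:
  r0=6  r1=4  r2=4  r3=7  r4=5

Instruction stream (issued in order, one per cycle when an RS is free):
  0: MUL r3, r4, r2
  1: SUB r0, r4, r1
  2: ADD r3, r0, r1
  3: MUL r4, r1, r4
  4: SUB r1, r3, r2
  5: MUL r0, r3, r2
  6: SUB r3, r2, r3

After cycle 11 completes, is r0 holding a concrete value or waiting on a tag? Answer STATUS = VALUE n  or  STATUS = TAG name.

  c1: issue MUL r3<-Mul1  regs: r0:6,r1:4,r2:4,r3:Mul1,r4:5
  c2: issue SUB r0<-Add1  regs: r0:Add1,r1:4,r2:4,r3:Mul1,r4:5
  c3: issue ADD r3<-Add2  regs: r0:Add1,r1:4,r2:4,r3:Add2,r4:5
  c4: issue MUL r4<-Mul2  regs: r0:Add1,r1:4,r2:4,r3:Add2,r4:Mul2
  c5: CDB Add1=1; issue SUB r1<-Add1  regs: r0:1,r1:Add1,r2:4,r3:Add2,r4:Mul2
  c6: CDB Mul1=20; issue MUL r0<-Mul1  regs: r0:Mul1,r1:Add1,r2:4,r3:Add2,r4:Mul2
  c7: stall  regs: r0:Mul1,r1:Add1,r2:4,r3:Add2,r4:Mul2
  c8: CDB Add2=5; issue SUB r3<-Add2  regs: r0:Mul1,r1:Add1,r2:4,r3:Add2,r4:Mul2
  c9: CDB Mul2=20  regs: r0:Mul1,r1:Add1,r2:4,r3:Add2,r4:20
  c10: -  regs: r0:Mul1,r1:Add1,r2:4,r3:Add2,r4:20
  c11: CDB Add1=1  regs: r0:Mul1,r1:1,r2:4,r3:Add2,r4:20

STATUS = TAG Mul1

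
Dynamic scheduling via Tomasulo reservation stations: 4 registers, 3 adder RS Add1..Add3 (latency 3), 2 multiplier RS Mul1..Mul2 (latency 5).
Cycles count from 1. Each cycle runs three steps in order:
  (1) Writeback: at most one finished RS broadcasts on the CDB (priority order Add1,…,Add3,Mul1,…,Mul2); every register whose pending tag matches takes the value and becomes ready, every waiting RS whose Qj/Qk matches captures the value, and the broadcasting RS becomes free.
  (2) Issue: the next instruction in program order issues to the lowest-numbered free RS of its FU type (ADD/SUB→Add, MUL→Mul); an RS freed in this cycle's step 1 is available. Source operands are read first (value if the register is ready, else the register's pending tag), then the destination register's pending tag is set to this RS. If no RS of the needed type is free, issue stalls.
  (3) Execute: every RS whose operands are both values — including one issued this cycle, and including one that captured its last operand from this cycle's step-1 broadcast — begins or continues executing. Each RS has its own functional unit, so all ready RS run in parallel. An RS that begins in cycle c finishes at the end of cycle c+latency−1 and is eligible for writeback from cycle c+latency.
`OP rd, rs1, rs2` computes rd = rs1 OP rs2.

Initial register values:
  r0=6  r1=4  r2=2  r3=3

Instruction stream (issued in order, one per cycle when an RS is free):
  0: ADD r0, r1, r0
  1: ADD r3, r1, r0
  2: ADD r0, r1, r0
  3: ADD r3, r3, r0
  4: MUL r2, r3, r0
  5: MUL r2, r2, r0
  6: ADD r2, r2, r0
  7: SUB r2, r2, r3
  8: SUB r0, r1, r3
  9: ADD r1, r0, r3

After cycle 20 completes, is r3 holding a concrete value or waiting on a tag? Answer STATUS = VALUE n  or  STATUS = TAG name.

STATUS = VALUE 28

  c1: issue ADD r0<-Add1  regs: r0:Add1,r1:4,r2:2,r3:3
  c2: issue ADD r3<-Add2  regs: r0:Add1,r1:4,r2:2,r3:Add2
  c3: issue ADD r0<-Add3  regs: r0:Add3,r1:4,r2:2,r3:Add2
  c4: CDB Add1=10; issue ADD r3<-Add1  regs: r0:Add3,r1:4,r2:2,r3:Add1
  c5: issue MUL r2<-Mul1  regs: r0:Add3,r1:4,r2:Mul1,r3:Add1
  c6: issue MUL r2<-Mul2  regs: r0:Add3,r1:4,r2:Mul2,r3:Add1
  c7: CDB Add2=14; issue ADD r2<-Add2  regs: r0:Add3,r1:4,r2:Add2,r3:Add1
  c8: CDB Add3=14; issue SUB r2<-Add3  regs: r0:14,r1:4,r2:Add3,r3:Add1
  c9: stall  regs: r0:14,r1:4,r2:Add3,r3:Add1
  c10: stall  regs: r0:14,r1:4,r2:Add3,r3:Add1
  c11: CDB Add1=28; issue SUB r0<-Add1  regs: r0:Add1,r1:4,r2:Add3,r3:28
  c12: stall  regs: r0:Add1,r1:4,r2:Add3,r3:28
  c13: stall  regs: r0:Add1,r1:4,r2:Add3,r3:28
  c14: CDB Add1=-24; issue ADD r1<-Add1  regs: r0:-24,r1:Add1,r2:Add3,r3:28
  c15: -  regs: r0:-24,r1:Add1,r2:Add3,r3:28
  c16: CDB Mul1=392  regs: r0:-24,r1:Add1,r2:Add3,r3:28
  c17: CDB Add1=4  regs: r0:-24,r1:4,r2:Add3,r3:28
  c18: -  regs: r0:-24,r1:4,r2:Add3,r3:28
  c19: -  regs: r0:-24,r1:4,r2:Add3,r3:28
  c20: -  regs: r0:-24,r1:4,r2:Add3,r3:28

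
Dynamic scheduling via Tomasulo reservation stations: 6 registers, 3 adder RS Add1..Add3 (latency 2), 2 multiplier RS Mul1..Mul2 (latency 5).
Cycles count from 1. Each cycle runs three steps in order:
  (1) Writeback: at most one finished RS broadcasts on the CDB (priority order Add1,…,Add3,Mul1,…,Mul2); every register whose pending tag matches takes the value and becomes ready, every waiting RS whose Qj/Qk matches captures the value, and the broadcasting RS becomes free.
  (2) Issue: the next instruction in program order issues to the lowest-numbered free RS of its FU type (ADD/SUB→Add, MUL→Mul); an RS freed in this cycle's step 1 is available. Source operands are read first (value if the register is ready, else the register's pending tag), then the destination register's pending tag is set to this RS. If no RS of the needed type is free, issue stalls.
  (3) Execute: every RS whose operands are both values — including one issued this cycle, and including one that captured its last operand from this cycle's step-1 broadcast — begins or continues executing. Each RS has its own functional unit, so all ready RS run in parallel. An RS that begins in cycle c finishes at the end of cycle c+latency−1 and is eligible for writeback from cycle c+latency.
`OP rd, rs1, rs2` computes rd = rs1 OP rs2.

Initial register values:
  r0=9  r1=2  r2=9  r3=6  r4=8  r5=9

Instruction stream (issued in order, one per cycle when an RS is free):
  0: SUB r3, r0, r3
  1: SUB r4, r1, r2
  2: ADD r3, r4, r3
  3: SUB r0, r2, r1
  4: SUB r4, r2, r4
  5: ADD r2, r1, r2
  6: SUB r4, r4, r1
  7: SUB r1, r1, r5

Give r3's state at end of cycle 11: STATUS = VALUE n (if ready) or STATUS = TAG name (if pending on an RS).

STATUS = VALUE -4

c1: issue SUB r3<-Add1 | r0:9,r1:2,r2:9,r3:Add1,r4:8,r5:9
c2: issue SUB r4<-Add2 | r0:9,r1:2,r2:9,r3:Add1,r4:Add2,r5:9
c3: CDB Add1=3; issue ADD r3<-Add1 | r0:9,r1:2,r2:9,r3:Add1,r4:Add2,r5:9
c4: CDB Add2=-7; issue SUB r0<-Add2 | r0:Add2,r1:2,r2:9,r3:Add1,r4:-7,r5:9
c5: issue SUB r4<-Add3 | r0:Add2,r1:2,r2:9,r3:Add1,r4:Add3,r5:9
c6: CDB Add1=-4; issue ADD r2<-Add1 | r0:Add2,r1:2,r2:Add1,r3:-4,r4:Add3,r5:9
c7: CDB Add2=7; issue SUB r4<-Add2 | r0:7,r1:2,r2:Add1,r3:-4,r4:Add2,r5:9
c8: CDB Add1=11; issue SUB r1<-Add1 | r0:7,r1:Add1,r2:11,r3:-4,r4:Add2,r5:9
c9: CDB Add3=16 | r0:7,r1:Add1,r2:11,r3:-4,r4:Add2,r5:9
c10: CDB Add1=-7 | r0:7,r1:-7,r2:11,r3:-4,r4:Add2,r5:9
c11: CDB Add2=14 | r0:7,r1:-7,r2:11,r3:-4,r4:14,r5:9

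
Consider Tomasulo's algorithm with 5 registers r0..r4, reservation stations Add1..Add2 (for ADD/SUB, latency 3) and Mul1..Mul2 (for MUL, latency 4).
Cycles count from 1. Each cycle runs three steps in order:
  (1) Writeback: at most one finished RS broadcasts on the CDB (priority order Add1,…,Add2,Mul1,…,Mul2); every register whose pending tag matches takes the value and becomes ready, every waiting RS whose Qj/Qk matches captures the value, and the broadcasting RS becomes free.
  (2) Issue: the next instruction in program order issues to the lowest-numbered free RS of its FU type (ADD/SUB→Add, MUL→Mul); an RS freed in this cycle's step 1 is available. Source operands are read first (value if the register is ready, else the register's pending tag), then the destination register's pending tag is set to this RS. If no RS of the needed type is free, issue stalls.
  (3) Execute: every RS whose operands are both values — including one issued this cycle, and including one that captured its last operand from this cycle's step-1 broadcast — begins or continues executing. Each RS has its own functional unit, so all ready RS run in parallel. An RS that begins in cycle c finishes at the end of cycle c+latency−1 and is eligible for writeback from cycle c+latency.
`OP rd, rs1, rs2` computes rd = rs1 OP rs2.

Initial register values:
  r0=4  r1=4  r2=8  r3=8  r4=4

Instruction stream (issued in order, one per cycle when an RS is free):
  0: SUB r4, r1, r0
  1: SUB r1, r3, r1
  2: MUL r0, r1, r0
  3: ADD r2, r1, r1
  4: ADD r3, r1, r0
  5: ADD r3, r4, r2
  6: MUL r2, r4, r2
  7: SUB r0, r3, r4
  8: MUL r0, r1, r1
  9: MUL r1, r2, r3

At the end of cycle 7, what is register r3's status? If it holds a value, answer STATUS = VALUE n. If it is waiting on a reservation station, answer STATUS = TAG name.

STATUS = TAG Add2

c1: issue SUB r4<-Add1 | r0:4,r1:4,r2:8,r3:8,r4:Add1
c2: issue SUB r1<-Add2 | r0:4,r1:Add2,r2:8,r3:8,r4:Add1
c3: issue MUL r0<-Mul1 | r0:Mul1,r1:Add2,r2:8,r3:8,r4:Add1
c4: CDB Add1=0; issue ADD r2<-Add1 | r0:Mul1,r1:Add2,r2:Add1,r3:8,r4:0
c5: CDB Add2=4; issue ADD r3<-Add2 | r0:Mul1,r1:4,r2:Add1,r3:Add2,r4:0
c6: stall | r0:Mul1,r1:4,r2:Add1,r3:Add2,r4:0
c7: stall | r0:Mul1,r1:4,r2:Add1,r3:Add2,r4:0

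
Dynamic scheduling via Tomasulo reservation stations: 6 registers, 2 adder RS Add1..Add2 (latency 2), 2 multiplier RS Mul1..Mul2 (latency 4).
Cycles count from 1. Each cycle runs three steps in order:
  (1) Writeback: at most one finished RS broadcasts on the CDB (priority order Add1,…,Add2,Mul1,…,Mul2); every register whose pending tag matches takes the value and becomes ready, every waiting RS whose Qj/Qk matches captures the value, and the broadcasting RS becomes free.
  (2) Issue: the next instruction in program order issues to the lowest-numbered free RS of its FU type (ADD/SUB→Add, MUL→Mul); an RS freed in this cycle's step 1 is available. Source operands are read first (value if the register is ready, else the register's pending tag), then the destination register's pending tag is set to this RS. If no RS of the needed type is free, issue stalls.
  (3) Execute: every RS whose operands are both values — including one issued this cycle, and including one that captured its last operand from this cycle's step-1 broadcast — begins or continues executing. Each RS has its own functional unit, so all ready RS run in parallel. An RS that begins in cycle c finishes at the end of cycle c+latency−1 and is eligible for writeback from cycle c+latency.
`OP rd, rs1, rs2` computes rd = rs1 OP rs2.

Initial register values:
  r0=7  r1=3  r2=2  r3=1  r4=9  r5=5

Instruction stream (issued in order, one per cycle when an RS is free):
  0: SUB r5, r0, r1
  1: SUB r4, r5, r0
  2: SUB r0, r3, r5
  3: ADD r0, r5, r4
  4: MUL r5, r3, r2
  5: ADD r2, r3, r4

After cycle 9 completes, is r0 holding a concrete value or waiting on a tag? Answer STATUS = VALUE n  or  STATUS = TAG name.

STATUS = VALUE 1

cycle 1: issue SUB r5<-Add1 // r0:7,r1:3,r2:2,r3:1,r4:9,r5:Add1
cycle 2: issue SUB r4<-Add2 // r0:7,r1:3,r2:2,r3:1,r4:Add2,r5:Add1
cycle 3: CDB Add1=4; issue SUB r0<-Add1 // r0:Add1,r1:3,r2:2,r3:1,r4:Add2,r5:4
cycle 4: stall // r0:Add1,r1:3,r2:2,r3:1,r4:Add2,r5:4
cycle 5: CDB Add1=-3; issue ADD r0<-Add1 // r0:Add1,r1:3,r2:2,r3:1,r4:Add2,r5:4
cycle 6: CDB Add2=-3; issue MUL r5<-Mul1 // r0:Add1,r1:3,r2:2,r3:1,r4:-3,r5:Mul1
cycle 7: issue ADD r2<-Add2 // r0:Add1,r1:3,r2:Add2,r3:1,r4:-3,r5:Mul1
cycle 8: CDB Add1=1 // r0:1,r1:3,r2:Add2,r3:1,r4:-3,r5:Mul1
cycle 9: CDB Add2=-2 // r0:1,r1:3,r2:-2,r3:1,r4:-3,r5:Mul1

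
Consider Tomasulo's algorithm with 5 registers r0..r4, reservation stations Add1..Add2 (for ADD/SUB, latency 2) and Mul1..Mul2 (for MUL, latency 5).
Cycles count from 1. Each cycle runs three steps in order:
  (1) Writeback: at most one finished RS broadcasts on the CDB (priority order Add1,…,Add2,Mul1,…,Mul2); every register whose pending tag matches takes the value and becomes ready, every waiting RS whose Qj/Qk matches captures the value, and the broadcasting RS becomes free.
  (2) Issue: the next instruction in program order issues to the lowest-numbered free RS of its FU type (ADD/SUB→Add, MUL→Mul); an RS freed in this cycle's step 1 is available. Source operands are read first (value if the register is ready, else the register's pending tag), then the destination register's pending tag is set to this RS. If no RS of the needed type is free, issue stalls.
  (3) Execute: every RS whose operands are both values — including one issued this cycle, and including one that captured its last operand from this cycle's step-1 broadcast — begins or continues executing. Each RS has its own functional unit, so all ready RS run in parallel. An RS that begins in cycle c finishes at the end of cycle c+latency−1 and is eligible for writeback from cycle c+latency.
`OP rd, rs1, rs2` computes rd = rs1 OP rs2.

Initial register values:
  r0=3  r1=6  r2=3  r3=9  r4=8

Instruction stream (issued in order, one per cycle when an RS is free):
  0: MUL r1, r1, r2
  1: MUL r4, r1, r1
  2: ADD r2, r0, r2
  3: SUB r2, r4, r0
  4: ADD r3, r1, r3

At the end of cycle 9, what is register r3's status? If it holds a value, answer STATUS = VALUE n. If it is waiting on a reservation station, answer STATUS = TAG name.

cycle 1: issue MUL r1<-Mul1 // r0:3,r1:Mul1,r2:3,r3:9,r4:8
cycle 2: issue MUL r4<-Mul2 // r0:3,r1:Mul1,r2:3,r3:9,r4:Mul2
cycle 3: issue ADD r2<-Add1 // r0:3,r1:Mul1,r2:Add1,r3:9,r4:Mul2
cycle 4: issue SUB r2<-Add2 // r0:3,r1:Mul1,r2:Add2,r3:9,r4:Mul2
cycle 5: CDB Add1=6; issue ADD r3<-Add1 // r0:3,r1:Mul1,r2:Add2,r3:Add1,r4:Mul2
cycle 6: CDB Mul1=18 // r0:3,r1:18,r2:Add2,r3:Add1,r4:Mul2
cycle 7: - // r0:3,r1:18,r2:Add2,r3:Add1,r4:Mul2
cycle 8: CDB Add1=27 // r0:3,r1:18,r2:Add2,r3:27,r4:Mul2
cycle 9: - // r0:3,r1:18,r2:Add2,r3:27,r4:Mul2

STATUS = VALUE 27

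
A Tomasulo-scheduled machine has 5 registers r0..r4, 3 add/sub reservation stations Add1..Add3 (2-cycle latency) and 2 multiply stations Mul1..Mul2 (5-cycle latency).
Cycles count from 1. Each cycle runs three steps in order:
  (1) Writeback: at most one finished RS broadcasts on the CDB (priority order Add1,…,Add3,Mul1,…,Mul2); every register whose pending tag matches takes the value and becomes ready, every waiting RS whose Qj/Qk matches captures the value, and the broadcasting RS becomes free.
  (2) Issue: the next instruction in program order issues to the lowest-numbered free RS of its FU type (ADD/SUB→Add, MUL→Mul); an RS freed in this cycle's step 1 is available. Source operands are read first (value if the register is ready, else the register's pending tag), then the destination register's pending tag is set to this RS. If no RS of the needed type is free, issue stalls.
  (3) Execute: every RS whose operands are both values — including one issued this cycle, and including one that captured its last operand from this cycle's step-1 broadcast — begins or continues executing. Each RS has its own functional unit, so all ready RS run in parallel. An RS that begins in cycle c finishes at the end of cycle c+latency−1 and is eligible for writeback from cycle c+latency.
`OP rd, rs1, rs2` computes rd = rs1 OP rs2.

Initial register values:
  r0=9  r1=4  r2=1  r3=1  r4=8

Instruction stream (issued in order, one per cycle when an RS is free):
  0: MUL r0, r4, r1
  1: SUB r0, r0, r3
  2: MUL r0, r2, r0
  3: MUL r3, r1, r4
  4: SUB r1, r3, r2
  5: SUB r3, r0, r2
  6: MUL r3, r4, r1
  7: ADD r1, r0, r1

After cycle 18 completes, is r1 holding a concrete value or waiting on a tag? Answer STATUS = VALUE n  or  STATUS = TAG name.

STATUS = VALUE 62

cycle 1: issue MUL r0<-Mul1 // r0:Mul1,r1:4,r2:1,r3:1,r4:8
cycle 2: issue SUB r0<-Add1 // r0:Add1,r1:4,r2:1,r3:1,r4:8
cycle 3: issue MUL r0<-Mul2 // r0:Mul2,r1:4,r2:1,r3:1,r4:8
cycle 4: stall // r0:Mul2,r1:4,r2:1,r3:1,r4:8
cycle 5: stall // r0:Mul2,r1:4,r2:1,r3:1,r4:8
cycle 6: CDB Mul1=32; issue MUL r3<-Mul1 // r0:Mul2,r1:4,r2:1,r3:Mul1,r4:8
cycle 7: issue SUB r1<-Add2 // r0:Mul2,r1:Add2,r2:1,r3:Mul1,r4:8
cycle 8: CDB Add1=31; issue SUB r3<-Add1 // r0:Mul2,r1:Add2,r2:1,r3:Add1,r4:8
cycle 9: stall // r0:Mul2,r1:Add2,r2:1,r3:Add1,r4:8
cycle 10: stall // r0:Mul2,r1:Add2,r2:1,r3:Add1,r4:8
cycle 11: CDB Mul1=32; issue MUL r3<-Mul1 // r0:Mul2,r1:Add2,r2:1,r3:Mul1,r4:8
cycle 12: issue ADD r1<-Add3 // r0:Mul2,r1:Add3,r2:1,r3:Mul1,r4:8
cycle 13: CDB Add2=31 // r0:Mul2,r1:Add3,r2:1,r3:Mul1,r4:8
cycle 14: CDB Mul2=31 // r0:31,r1:Add3,r2:1,r3:Mul1,r4:8
cycle 15: - // r0:31,r1:Add3,r2:1,r3:Mul1,r4:8
cycle 16: CDB Add1=30 // r0:31,r1:Add3,r2:1,r3:Mul1,r4:8
cycle 17: CDB Add3=62 // r0:31,r1:62,r2:1,r3:Mul1,r4:8
cycle 18: CDB Mul1=248 // r0:31,r1:62,r2:1,r3:248,r4:8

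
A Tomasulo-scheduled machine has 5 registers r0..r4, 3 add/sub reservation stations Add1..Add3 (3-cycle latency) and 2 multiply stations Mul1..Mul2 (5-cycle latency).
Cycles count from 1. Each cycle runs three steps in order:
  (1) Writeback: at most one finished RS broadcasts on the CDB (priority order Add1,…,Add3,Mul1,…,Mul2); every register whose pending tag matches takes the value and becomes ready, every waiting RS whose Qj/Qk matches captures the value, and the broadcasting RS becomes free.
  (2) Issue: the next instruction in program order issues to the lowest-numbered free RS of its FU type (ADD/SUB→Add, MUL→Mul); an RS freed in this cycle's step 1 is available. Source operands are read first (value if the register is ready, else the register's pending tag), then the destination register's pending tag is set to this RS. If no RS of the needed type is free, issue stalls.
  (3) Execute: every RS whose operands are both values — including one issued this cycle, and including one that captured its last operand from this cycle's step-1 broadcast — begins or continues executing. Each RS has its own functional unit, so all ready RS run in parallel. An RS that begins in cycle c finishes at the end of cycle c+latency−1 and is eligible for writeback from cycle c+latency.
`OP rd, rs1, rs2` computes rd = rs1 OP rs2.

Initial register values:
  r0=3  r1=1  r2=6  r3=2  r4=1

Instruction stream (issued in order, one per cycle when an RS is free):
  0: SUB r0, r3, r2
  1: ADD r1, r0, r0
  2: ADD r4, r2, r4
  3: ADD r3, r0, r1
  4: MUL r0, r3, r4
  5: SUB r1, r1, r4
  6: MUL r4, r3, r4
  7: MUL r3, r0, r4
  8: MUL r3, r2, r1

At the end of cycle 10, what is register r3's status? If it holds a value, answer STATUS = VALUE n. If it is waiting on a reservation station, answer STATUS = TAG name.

STATUS = VALUE -12

  c1: issue SUB r0<-Add1  regs: r0:Add1,r1:1,r2:6,r3:2,r4:1
  c2: issue ADD r1<-Add2  regs: r0:Add1,r1:Add2,r2:6,r3:2,r4:1
  c3: issue ADD r4<-Add3  regs: r0:Add1,r1:Add2,r2:6,r3:2,r4:Add3
  c4: CDB Add1=-4; issue ADD r3<-Add1  regs: r0:-4,r1:Add2,r2:6,r3:Add1,r4:Add3
  c5: issue MUL r0<-Mul1  regs: r0:Mul1,r1:Add2,r2:6,r3:Add1,r4:Add3
  c6: CDB Add3=7; issue SUB r1<-Add3  regs: r0:Mul1,r1:Add3,r2:6,r3:Add1,r4:7
  c7: CDB Add2=-8; issue MUL r4<-Mul2  regs: r0:Mul1,r1:Add3,r2:6,r3:Add1,r4:Mul2
  c8: stall  regs: r0:Mul1,r1:Add3,r2:6,r3:Add1,r4:Mul2
  c9: stall  regs: r0:Mul1,r1:Add3,r2:6,r3:Add1,r4:Mul2
  c10: CDB Add1=-12; stall  regs: r0:Mul1,r1:Add3,r2:6,r3:-12,r4:Mul2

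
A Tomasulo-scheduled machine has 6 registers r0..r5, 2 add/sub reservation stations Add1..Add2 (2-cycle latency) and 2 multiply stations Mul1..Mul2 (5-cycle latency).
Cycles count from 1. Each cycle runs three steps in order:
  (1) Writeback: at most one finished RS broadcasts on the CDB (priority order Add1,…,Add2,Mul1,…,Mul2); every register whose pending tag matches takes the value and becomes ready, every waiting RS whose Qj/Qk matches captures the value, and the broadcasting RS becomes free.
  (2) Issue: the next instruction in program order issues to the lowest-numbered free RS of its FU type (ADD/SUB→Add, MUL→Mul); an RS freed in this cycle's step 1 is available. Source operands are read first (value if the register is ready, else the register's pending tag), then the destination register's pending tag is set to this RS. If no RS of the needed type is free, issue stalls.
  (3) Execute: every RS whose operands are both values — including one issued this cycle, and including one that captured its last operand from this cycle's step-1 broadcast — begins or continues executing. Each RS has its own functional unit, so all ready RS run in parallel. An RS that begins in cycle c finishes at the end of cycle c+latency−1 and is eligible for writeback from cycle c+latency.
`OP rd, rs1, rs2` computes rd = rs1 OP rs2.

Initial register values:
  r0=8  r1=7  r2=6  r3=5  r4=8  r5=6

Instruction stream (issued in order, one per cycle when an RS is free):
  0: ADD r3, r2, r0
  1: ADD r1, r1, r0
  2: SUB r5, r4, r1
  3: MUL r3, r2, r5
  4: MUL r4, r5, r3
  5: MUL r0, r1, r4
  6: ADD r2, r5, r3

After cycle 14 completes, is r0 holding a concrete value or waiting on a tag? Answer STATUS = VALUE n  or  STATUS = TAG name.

c1: issue ADD r3<-Add1 | r0:8,r1:7,r2:6,r3:Add1,r4:8,r5:6
c2: issue ADD r1<-Add2 | r0:8,r1:Add2,r2:6,r3:Add1,r4:8,r5:6
c3: CDB Add1=14; issue SUB r5<-Add1 | r0:8,r1:Add2,r2:6,r3:14,r4:8,r5:Add1
c4: CDB Add2=15; issue MUL r3<-Mul1 | r0:8,r1:15,r2:6,r3:Mul1,r4:8,r5:Add1
c5: issue MUL r4<-Mul2 | r0:8,r1:15,r2:6,r3:Mul1,r4:Mul2,r5:Add1
c6: CDB Add1=-7; stall | r0:8,r1:15,r2:6,r3:Mul1,r4:Mul2,r5:-7
c7: stall | r0:8,r1:15,r2:6,r3:Mul1,r4:Mul2,r5:-7
c8: stall | r0:8,r1:15,r2:6,r3:Mul1,r4:Mul2,r5:-7
c9: stall | r0:8,r1:15,r2:6,r3:Mul1,r4:Mul2,r5:-7
c10: stall | r0:8,r1:15,r2:6,r3:Mul1,r4:Mul2,r5:-7
c11: CDB Mul1=-42; issue MUL r0<-Mul1 | r0:Mul1,r1:15,r2:6,r3:-42,r4:Mul2,r5:-7
c12: issue ADD r2<-Add1 | r0:Mul1,r1:15,r2:Add1,r3:-42,r4:Mul2,r5:-7
c13: - | r0:Mul1,r1:15,r2:Add1,r3:-42,r4:Mul2,r5:-7
c14: CDB Add1=-49 | r0:Mul1,r1:15,r2:-49,r3:-42,r4:Mul2,r5:-7

STATUS = TAG Mul1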